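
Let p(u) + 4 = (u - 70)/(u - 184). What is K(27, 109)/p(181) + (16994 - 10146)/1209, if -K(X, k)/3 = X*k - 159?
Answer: 10378336/49569 ≈ 209.37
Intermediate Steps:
K(X, k) = 477 - 3*X*k (K(X, k) = -3*(X*k - 159) = -3*(-159 + X*k) = 477 - 3*X*k)
p(u) = -4 + (-70 + u)/(-184 + u) (p(u) = -4 + (u - 70)/(u - 184) = -4 + (-70 + u)/(-184 + u))
K(27, 109)/p(181) + (16994 - 10146)/1209 = (477 - 3*27*109)/((3*(222 - 1*181)/(-184 + 181))) + (16994 - 10146)/1209 = (477 - 8829)/((3*(222 - 181)/(-3))) + 6848*(1/1209) = -8352/(3*(-1/3)*41) + 6848/1209 = -8352/(-41) + 6848/1209 = -8352*(-1/41) + 6848/1209 = 8352/41 + 6848/1209 = 10378336/49569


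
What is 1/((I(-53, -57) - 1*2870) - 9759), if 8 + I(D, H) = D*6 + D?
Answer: -1/13008 ≈ -7.6876e-5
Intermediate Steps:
I(D, H) = -8 + 7*D (I(D, H) = -8 + (D*6 + D) = -8 + (6*D + D) = -8 + 7*D)
1/((I(-53, -57) - 1*2870) - 9759) = 1/(((-8 + 7*(-53)) - 1*2870) - 9759) = 1/(((-8 - 371) - 2870) - 9759) = 1/((-379 - 2870) - 9759) = 1/(-3249 - 9759) = 1/(-13008) = -1/13008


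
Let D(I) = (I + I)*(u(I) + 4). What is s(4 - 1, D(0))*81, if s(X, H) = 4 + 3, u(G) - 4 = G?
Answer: 567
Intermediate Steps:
u(G) = 4 + G
D(I) = 2*I*(8 + I) (D(I) = (I + I)*((4 + I) + 4) = (2*I)*(8 + I) = 2*I*(8 + I))
s(X, H) = 7
s(4 - 1, D(0))*81 = 7*81 = 567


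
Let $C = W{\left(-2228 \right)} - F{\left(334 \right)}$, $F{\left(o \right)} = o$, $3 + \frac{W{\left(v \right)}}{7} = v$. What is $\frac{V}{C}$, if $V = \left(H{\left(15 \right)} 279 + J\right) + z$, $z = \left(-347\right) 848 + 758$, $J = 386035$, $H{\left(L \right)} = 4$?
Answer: $- \frac{93653}{15951} \approx -5.8713$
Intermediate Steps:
$W{\left(v \right)} = -21 + 7 v$
$z = -293498$ ($z = -294256 + 758 = -293498$)
$C = -15951$ ($C = \left(-21 + 7 \left(-2228\right)\right) - 334 = \left(-21 - 15596\right) - 334 = -15617 - 334 = -15951$)
$V = 93653$ ($V = \left(4 \cdot 279 + 386035\right) - 293498 = \left(1116 + 386035\right) - 293498 = 387151 - 293498 = 93653$)
$\frac{V}{C} = \frac{93653}{-15951} = 93653 \left(- \frac{1}{15951}\right) = - \frac{93653}{15951}$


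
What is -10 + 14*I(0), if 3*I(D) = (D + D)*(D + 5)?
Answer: -10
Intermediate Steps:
I(D) = 2*D*(5 + D)/3 (I(D) = ((D + D)*(D + 5))/3 = ((2*D)*(5 + D))/3 = (2*D*(5 + D))/3 = 2*D*(5 + D)/3)
-10 + 14*I(0) = -10 + 14*((⅔)*0*(5 + 0)) = -10 + 14*((⅔)*0*5) = -10 + 14*0 = -10 + 0 = -10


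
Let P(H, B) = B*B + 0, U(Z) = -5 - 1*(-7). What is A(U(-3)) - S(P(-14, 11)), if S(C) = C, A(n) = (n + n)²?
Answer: -105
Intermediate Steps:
U(Z) = 2 (U(Z) = -5 + 7 = 2)
P(H, B) = B² (P(H, B) = B² + 0 = B²)
A(n) = 4*n² (A(n) = (2*n)² = 4*n²)
A(U(-3)) - S(P(-14, 11)) = 4*2² - 1*11² = 4*4 - 1*121 = 16 - 121 = -105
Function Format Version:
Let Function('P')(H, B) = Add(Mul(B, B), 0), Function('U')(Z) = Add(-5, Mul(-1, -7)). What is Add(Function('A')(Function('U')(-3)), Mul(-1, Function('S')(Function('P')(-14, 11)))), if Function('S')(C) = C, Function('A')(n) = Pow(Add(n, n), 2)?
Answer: -105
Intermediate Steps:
Function('U')(Z) = 2 (Function('U')(Z) = Add(-5, 7) = 2)
Function('P')(H, B) = Pow(B, 2) (Function('P')(H, B) = Add(Pow(B, 2), 0) = Pow(B, 2))
Function('A')(n) = Mul(4, Pow(n, 2)) (Function('A')(n) = Pow(Mul(2, n), 2) = Mul(4, Pow(n, 2)))
Add(Function('A')(Function('U')(-3)), Mul(-1, Function('S')(Function('P')(-14, 11)))) = Add(Mul(4, Pow(2, 2)), Mul(-1, Pow(11, 2))) = Add(Mul(4, 4), Mul(-1, 121)) = Add(16, -121) = -105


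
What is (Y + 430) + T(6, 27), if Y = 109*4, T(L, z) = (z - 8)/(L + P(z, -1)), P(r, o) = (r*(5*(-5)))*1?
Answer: 579335/669 ≈ 865.97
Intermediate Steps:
P(r, o) = -25*r (P(r, o) = (r*(-25))*1 = -25*r*1 = -25*r)
T(L, z) = (-8 + z)/(L - 25*z) (T(L, z) = (z - 8)/(L - 25*z) = (-8 + z)/(L - 25*z))
Y = 436
(Y + 430) + T(6, 27) = (436 + 430) + (-8 + 27)/(6 - 25*27) = 866 + 19/(6 - 675) = 866 + 19/(-669) = 866 - 1/669*19 = 866 - 19/669 = 579335/669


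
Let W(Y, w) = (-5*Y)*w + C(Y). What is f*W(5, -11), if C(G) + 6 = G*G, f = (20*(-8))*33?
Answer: -1552320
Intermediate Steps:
f = -5280 (f = -160*33 = -5280)
C(G) = -6 + G² (C(G) = -6 + G*G = -6 + G²)
W(Y, w) = -6 + Y² - 5*Y*w (W(Y, w) = (-5*Y)*w + (-6 + Y²) = -5*Y*w + (-6 + Y²) = -6 + Y² - 5*Y*w)
f*W(5, -11) = -5280*(-6 + 5² - 5*5*(-11)) = -5280*(-6 + 25 + 275) = -5280*294 = -1552320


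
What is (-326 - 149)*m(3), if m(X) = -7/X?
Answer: 3325/3 ≈ 1108.3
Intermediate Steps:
(-326 - 149)*m(3) = (-326 - 149)*(-7/3) = -(-3325)/3 = -475*(-7/3) = 3325/3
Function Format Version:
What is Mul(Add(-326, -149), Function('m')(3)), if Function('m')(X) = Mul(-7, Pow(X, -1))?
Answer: Rational(3325, 3) ≈ 1108.3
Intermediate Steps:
Mul(Add(-326, -149), Function('m')(3)) = Mul(Add(-326, -149), Mul(-7, Pow(3, -1))) = Mul(-475, Mul(-7, Rational(1, 3))) = Mul(-475, Rational(-7, 3)) = Rational(3325, 3)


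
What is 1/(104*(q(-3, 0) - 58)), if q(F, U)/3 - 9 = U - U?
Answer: -1/3224 ≈ -0.00031017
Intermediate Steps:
q(F, U) = 27 (q(F, U) = 27 + 3*(U - U) = 27 + 3*0 = 27 + 0 = 27)
1/(104*(q(-3, 0) - 58)) = 1/(104*(27 - 58)) = 1/(104*(-31)) = 1/(-3224) = -1/3224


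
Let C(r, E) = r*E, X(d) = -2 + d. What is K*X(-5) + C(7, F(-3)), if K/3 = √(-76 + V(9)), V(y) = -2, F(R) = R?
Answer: -21 - 21*I*√78 ≈ -21.0 - 185.47*I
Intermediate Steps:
K = 3*I*√78 (K = 3*√(-76 - 2) = 3*√(-78) = 3*(I*√78) = 3*I*√78 ≈ 26.495*I)
C(r, E) = E*r
K*X(-5) + C(7, F(-3)) = (3*I*√78)*(-2 - 5) - 3*7 = (3*I*√78)*(-7) - 21 = -21*I*√78 - 21 = -21 - 21*I*√78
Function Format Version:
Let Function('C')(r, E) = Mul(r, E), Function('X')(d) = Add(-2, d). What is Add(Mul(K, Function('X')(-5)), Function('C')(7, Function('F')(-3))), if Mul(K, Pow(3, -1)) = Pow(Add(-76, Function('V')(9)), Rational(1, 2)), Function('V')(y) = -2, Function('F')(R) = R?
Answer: Add(-21, Mul(-21, I, Pow(78, Rational(1, 2)))) ≈ Add(-21.000, Mul(-185.47, I))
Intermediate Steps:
K = Mul(3, I, Pow(78, Rational(1, 2))) (K = Mul(3, Pow(Add(-76, -2), Rational(1, 2))) = Mul(3, Pow(-78, Rational(1, 2))) = Mul(3, Mul(I, Pow(78, Rational(1, 2)))) = Mul(3, I, Pow(78, Rational(1, 2))) ≈ Mul(26.495, I))
Function('C')(r, E) = Mul(E, r)
Add(Mul(K, Function('X')(-5)), Function('C')(7, Function('F')(-3))) = Add(Mul(Mul(3, I, Pow(78, Rational(1, 2))), Add(-2, -5)), Mul(-3, 7)) = Add(Mul(Mul(3, I, Pow(78, Rational(1, 2))), -7), -21) = Add(Mul(-21, I, Pow(78, Rational(1, 2))), -21) = Add(-21, Mul(-21, I, Pow(78, Rational(1, 2))))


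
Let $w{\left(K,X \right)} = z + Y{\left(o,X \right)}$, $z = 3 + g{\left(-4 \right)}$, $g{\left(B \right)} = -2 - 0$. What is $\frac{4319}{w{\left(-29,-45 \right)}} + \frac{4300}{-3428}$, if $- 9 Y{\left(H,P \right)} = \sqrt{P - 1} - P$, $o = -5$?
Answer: $\frac{- 1075 \sqrt{46} + 33351147 i}{857 \left(\sqrt{46} - 36 i\right)} \approx -1044.0 + 196.45 i$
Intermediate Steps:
$g{\left(B \right)} = -2$ ($g{\left(B \right)} = -2 + 0 = -2$)
$Y{\left(H,P \right)} = - \frac{\sqrt{-1 + P}}{9} + \frac{P}{9}$ ($Y{\left(H,P \right)} = - \frac{\sqrt{P - 1} - P}{9} = - \frac{\sqrt{-1 + P} - P}{9} = - \frac{\sqrt{-1 + P}}{9} + \frac{P}{9}$)
$z = 1$ ($z = 3 - 2 = 1$)
$w{\left(K,X \right)} = 1 - \frac{\sqrt{-1 + X}}{9} + \frac{X}{9}$ ($w{\left(K,X \right)} = 1 + \left(- \frac{\sqrt{-1 + X}}{9} + \frac{X}{9}\right) = 1 - \frac{\sqrt{-1 + X}}{9} + \frac{X}{9}$)
$\frac{4319}{w{\left(-29,-45 \right)}} + \frac{4300}{-3428} = \frac{4319}{1 - \frac{\sqrt{-1 - 45}}{9} + \frac{1}{9} \left(-45\right)} + \frac{4300}{-3428} = \frac{4319}{1 - \frac{\sqrt{-46}}{9} - 5} + 4300 \left(- \frac{1}{3428}\right) = \frac{4319}{1 - \frac{i \sqrt{46}}{9} - 5} - \frac{1075}{857} = \frac{4319}{-4 - \frac{i \sqrt{46}}{9}} - \frac{1075}{857} = - \frac{1075}{857} + \frac{4319}{-4 - \frac{i \sqrt{46}}{9}}$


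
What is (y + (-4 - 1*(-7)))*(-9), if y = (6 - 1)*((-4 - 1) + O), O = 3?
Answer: 63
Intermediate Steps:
y = -10 (y = (6 - 1)*((-4 - 1) + 3) = 5*(-5 + 3) = 5*(-2) = -10)
(y + (-4 - 1*(-7)))*(-9) = (-10 + (-4 - 1*(-7)))*(-9) = (-10 + (-4 + 7))*(-9) = (-10 + 3)*(-9) = -7*(-9) = 63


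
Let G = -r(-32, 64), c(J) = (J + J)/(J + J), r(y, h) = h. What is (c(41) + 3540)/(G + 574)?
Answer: 3541/510 ≈ 6.9431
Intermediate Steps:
c(J) = 1 (c(J) = (2*J)/((2*J)) = (2*J)*(1/(2*J)) = 1)
G = -64 (G = -1*64 = -64)
(c(41) + 3540)/(G + 574) = (1 + 3540)/(-64 + 574) = 3541/510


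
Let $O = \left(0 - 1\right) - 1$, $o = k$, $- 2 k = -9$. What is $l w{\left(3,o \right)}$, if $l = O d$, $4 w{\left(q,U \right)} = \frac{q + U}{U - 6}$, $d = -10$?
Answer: $-25$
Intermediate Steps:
$k = \frac{9}{2}$ ($k = \left(- \frac{1}{2}\right) \left(-9\right) = \frac{9}{2} \approx 4.5$)
$o = \frac{9}{2} \approx 4.5$
$O = -2$ ($O = -1 - 1 = -2$)
$w{\left(q,U \right)} = \frac{U + q}{4 \left(-6 + U\right)}$ ($w{\left(q,U \right)} = \frac{\left(q + U\right) \frac{1}{U - 6}}{4} = \frac{\left(U + q\right) \frac{1}{-6 + U}}{4} = \frac{\frac{1}{-6 + U} \left(U + q\right)}{4} = \frac{U + q}{4 \left(-6 + U\right)}$)
$l = 20$ ($l = \left(-2\right) \left(-10\right) = 20$)
$l w{\left(3,o \right)} = 20 \frac{\frac{9}{2} + 3}{4 \left(-6 + \frac{9}{2}\right)} = 20 \cdot \frac{1}{4} \frac{1}{- \frac{3}{2}} \cdot \frac{15}{2} = 20 \cdot \frac{1}{4} \left(- \frac{2}{3}\right) \frac{15}{2} = 20 \left(- \frac{5}{4}\right) = -25$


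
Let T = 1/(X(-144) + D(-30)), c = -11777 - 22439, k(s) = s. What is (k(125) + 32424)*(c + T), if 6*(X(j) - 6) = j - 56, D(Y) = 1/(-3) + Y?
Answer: -192669606679/173 ≈ -1.1137e+9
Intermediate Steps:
c = -34216
D(Y) = -⅓ + Y
X(j) = -10/3 + j/6 (X(j) = 6 + (j - 56)/6 = 6 + (-56 + j)/6 = 6 + (-28/3 + j/6) = -10/3 + j/6)
T = -3/173 (T = 1/((-10/3 + (⅙)*(-144)) + (-⅓ - 30)) = 1/((-10/3 - 24) - 91/3) = 1/(-82/3 - 91/3) = 1/(-173/3) = -3/173 ≈ -0.017341)
(k(125) + 32424)*(c + T) = (125 + 32424)*(-34216 - 3/173) = 32549*(-5919371/173) = -192669606679/173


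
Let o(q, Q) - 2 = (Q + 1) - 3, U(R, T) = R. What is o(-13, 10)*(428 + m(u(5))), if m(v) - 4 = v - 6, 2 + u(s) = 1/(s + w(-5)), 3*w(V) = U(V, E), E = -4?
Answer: 4243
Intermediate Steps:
w(V) = V/3
u(s) = -2 + 1/(-5/3 + s) (u(s) = -2 + 1/(s + (⅓)*(-5)) = -2 + 1/(s - 5/3) = -2 + 1/(-5/3 + s))
o(q, Q) = Q (o(q, Q) = 2 + ((Q + 1) - 3) = 2 + ((1 + Q) - 3) = 2 + (-2 + Q) = Q)
m(v) = -2 + v (m(v) = 4 + (v - 6) = 4 + (-6 + v) = -2 + v)
o(-13, 10)*(428 + m(u(5))) = 10*(428 + (-2 + (13 - 6*5)/(-5 + 3*5))) = 10*(428 + (-2 + (13 - 30)/(-5 + 15))) = 10*(428 + (-2 - 17/10)) = 10*(428 - 37/10) = 10*(4243/10) = 4243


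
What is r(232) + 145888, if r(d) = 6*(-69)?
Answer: 145474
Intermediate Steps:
r(d) = -414
r(232) + 145888 = -414 + 145888 = 145474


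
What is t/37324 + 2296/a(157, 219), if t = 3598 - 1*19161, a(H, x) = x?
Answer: 82287607/8173956 ≈ 10.067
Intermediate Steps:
t = -15563 (t = 3598 - 19161 = -15563)
t/37324 + 2296/a(157, 219) = -15563/37324 + 2296/219 = 82287607/8173956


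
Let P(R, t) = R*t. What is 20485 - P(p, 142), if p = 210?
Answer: -9335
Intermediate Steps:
20485 - P(p, 142) = 20485 - 210*142 = 20485 - 1*29820 = 20485 - 29820 = -9335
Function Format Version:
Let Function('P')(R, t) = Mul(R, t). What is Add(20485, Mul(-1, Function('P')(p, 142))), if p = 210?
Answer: -9335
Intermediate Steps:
Add(20485, Mul(-1, Function('P')(p, 142))) = Add(20485, Mul(-1, Mul(210, 142))) = Add(20485, Mul(-1, 29820)) = Add(20485, -29820) = -9335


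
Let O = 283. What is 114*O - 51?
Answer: 32211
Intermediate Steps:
114*O - 51 = 114*283 - 51 = 32262 - 51 = 32211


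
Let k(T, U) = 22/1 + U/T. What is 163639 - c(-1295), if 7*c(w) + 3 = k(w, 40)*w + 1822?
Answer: 1172104/7 ≈ 1.6744e+5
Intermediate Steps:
k(T, U) = 22 + U/T (k(T, U) = 22*1 + U/T = 22 + U/T)
c(w) = 1819/7 + w*(22 + 40/w)/7 (c(w) = -3/7 + ((22 + 40/w)*w + 1822)/7 = -3/7 + (w*(22 + 40/w) + 1822)/7 = -3/7 + (1822 + w*(22 + 40/w))/7 = -3/7 + (1822/7 + w*(22 + 40/w)/7) = 1819/7 + w*(22 + 40/w)/7)
163639 - c(-1295) = 163639 - (1859/7 + (22/7)*(-1295)) = 163639 - (1859/7 - 4070) = 163639 - 1*(-26631/7) = 163639 + 26631/7 = 1172104/7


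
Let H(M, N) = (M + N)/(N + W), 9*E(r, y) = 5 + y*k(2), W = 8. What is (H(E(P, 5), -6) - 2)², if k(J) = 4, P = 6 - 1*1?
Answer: 4225/324 ≈ 13.040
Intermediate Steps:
P = 5 (P = 6 - 1 = 5)
E(r, y) = 5/9 + 4*y/9 (E(r, y) = (5 + y*4)/9 = (5 + 4*y)/9 = 5/9 + 4*y/9)
H(M, N) = (M + N)/(8 + N) (H(M, N) = (M + N)/(N + 8) = (M + N)/(8 + N))
(H(E(P, 5), -6) - 2)² = (((5/9 + (4/9)*5) - 6)/(8 - 6) - 2)² = (((5/9 + 20/9) - 6)/2 - 2)² = ((25/9 - 6)/2 - 2)² = ((½)*(-29/9) - 2)² = (-29/18 - 2)² = (-65/18)² = 4225/324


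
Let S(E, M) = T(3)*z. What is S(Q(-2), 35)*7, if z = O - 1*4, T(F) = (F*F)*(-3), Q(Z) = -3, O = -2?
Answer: 1134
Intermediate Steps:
T(F) = -3*F² (T(F) = F²*(-3) = -3*F²)
z = -6 (z = -2 - 1*4 = -2 - 4 = -6)
S(E, M) = 162 (S(E, M) = -3*3²*(-6) = -3*9*(-6) = -27*(-6) = 162)
S(Q(-2), 35)*7 = 162*7 = 1134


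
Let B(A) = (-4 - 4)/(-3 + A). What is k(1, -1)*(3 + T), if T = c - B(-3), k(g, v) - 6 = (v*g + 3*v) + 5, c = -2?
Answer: -7/3 ≈ -2.3333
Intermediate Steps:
B(A) = -8/(-3 + A)
k(g, v) = 11 + 3*v + g*v (k(g, v) = 6 + ((v*g + 3*v) + 5) = 6 + ((g*v + 3*v) + 5) = 6 + ((3*v + g*v) + 5) = 6 + (5 + 3*v + g*v) = 11 + 3*v + g*v)
T = -10/3 (T = -2 - (-8)/(-3 - 3) = -2 - (-8)/(-6) = -2 - (-8)*(-1)/6 = -2 - 1*4/3 = -2 - 4/3 = -10/3 ≈ -3.3333)
k(1, -1)*(3 + T) = (11 + 3*(-1) + 1*(-1))*(3 - 10/3) = (11 - 3 - 1)*(-⅓) = 7*(-⅓) = -7/3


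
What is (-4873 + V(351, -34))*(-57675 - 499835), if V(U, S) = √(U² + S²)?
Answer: 2716746230 - 557510*√124357 ≈ 2.5201e+9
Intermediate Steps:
V(U, S) = √(S² + U²)
(-4873 + V(351, -34))*(-57675 - 499835) = (-4873 + √((-34)² + 351²))*(-57675 - 499835) = (-4873 + √(1156 + 123201))*(-557510) = (-4873 + √124357)*(-557510) = 2716746230 - 557510*√124357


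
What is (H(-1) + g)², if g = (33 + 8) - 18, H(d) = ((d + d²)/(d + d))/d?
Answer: 529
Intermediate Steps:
H(d) = (d + d²)/(2*d²) (H(d) = ((d + d²)/((2*d)))/d = ((d + d²)*(1/(2*d)))/d = ((d + d²)/(2*d))/d = (d + d²)/(2*d²))
g = 23 (g = 41 - 18 = 23)
(H(-1) + g)² = ((½)*(1 - 1)/(-1) + 23)² = ((½)*(-1)*0 + 23)² = (0 + 23)² = 23² = 529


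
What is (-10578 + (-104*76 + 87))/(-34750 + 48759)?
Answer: -18395/14009 ≈ -1.3131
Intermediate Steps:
(-10578 + (-104*76 + 87))/(-34750 + 48759) = (-10578 + (-7904 + 87))/14009 = (-10578 - 7817)*(1/14009) = -18395*1/14009 = -18395/14009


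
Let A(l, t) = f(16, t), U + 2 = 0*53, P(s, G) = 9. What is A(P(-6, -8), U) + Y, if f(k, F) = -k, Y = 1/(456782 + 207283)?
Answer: -10625039/664065 ≈ -16.000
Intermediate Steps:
U = -2 (U = -2 + 0*53 = -2 + 0 = -2)
Y = 1/664065 ≈ 1.5059e-6
A(l, t) = -16 (A(l, t) = -1*16 = -16)
A(P(-6, -8), U) + Y = -16 + 1/664065 = -10625039/664065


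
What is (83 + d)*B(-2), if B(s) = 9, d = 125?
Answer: 1872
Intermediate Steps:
(83 + d)*B(-2) = (83 + 125)*9 = 208*9 = 1872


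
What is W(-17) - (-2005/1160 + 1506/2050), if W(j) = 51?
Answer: 12364129/237800 ≈ 51.994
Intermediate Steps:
W(-17) - (-2005/1160 + 1506/2050) = 51 - (-2005/1160 + 1506/2050) = 51 - (-2005*1/1160 + 1506*(1/2050)) = 51 - (-401/232 + 753/1025) = 51 - 1*(-236329/237800) = 51 + 236329/237800 = 12364129/237800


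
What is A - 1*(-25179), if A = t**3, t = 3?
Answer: 25206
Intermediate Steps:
A = 27 (A = 3**3 = 27)
A - 1*(-25179) = 27 - 1*(-25179) = 27 + 25179 = 25206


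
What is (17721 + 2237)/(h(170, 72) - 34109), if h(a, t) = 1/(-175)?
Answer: -1746325/2984538 ≈ -0.58512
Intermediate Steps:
h(a, t) = -1/175
(17721 + 2237)/(h(170, 72) - 34109) = (17721 + 2237)/(-1/175 - 34109) = 19958/(-5969076/175) = 19958*(-175/5969076) = -1746325/2984538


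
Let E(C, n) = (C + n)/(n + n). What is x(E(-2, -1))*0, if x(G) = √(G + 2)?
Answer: 0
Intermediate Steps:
E(C, n) = (C + n)/(2*n) (E(C, n) = (C + n)/((2*n)) = (C + n)*(1/(2*n)) = (C + n)/(2*n))
x(G) = √(2 + G)
x(E(-2, -1))*0 = √(2 + (½)*(-2 - 1)/(-1))*0 = √(2 + (½)*(-1)*(-3))*0 = √(2 + 3/2)*0 = √(7/2)*0 = (√14/2)*0 = 0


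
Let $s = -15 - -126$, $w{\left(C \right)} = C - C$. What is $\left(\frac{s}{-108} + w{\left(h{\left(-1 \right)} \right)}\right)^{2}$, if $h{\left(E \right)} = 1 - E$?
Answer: $\frac{1369}{1296} \approx 1.0563$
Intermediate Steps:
$w{\left(C \right)} = 0$
$s = 111$ ($s = -15 + 126 = 111$)
$\left(\frac{s}{-108} + w{\left(h{\left(-1 \right)} \right)}\right)^{2} = \left(\frac{111}{-108} + 0\right)^{2} = \left(111 \left(- \frac{1}{108}\right) + 0\right)^{2} = \left(- \frac{37}{36} + 0\right)^{2} = \left(- \frac{37}{36}\right)^{2} = \frac{1369}{1296}$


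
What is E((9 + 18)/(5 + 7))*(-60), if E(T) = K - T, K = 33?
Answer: -1845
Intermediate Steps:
E(T) = 33 - T
E((9 + 18)/(5 + 7))*(-60) = (33 - (9 + 18)/(5 + 7))*(-60) = (33 - 27/12)*(-60) = (33 - 1*9/4)*(-60) = (33 - 9/4)*(-60) = (123/4)*(-60) = -1845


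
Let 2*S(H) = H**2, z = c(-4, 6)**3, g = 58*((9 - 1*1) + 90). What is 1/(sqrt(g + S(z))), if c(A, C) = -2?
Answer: sqrt(1429)/2858 ≈ 0.013227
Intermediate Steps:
g = 5684 (g = 58*((9 - 1) + 90) = 58*(8 + 90) = 58*98 = 5684)
z = -8 (z = (-2)**3 = -8)
S(H) = H**2/2
1/(sqrt(g + S(z))) = 1/(sqrt(5684 + (1/2)*(-8)**2)) = 1/(sqrt(5684 + (1/2)*64)) = 1/(sqrt(5684 + 32)) = 1/(sqrt(5716)) = 1/(2*sqrt(1429)) = sqrt(1429)/2858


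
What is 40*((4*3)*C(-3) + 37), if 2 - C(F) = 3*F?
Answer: 6760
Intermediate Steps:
C(F) = 2 - 3*F
40*((4*3)*C(-3) + 37) = 40*((4*3)*(2 - 3*(-3)) + 37) = 40*(12*(2 + 9) + 37) = 40*(12*11 + 37) = 40*(132 + 37) = 40*169 = 6760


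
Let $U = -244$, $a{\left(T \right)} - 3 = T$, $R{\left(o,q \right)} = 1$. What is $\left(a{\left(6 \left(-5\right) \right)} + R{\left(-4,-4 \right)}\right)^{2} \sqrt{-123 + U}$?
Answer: $676 i \sqrt{367} \approx 12950.0 i$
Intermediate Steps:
$a{\left(T \right)} = 3 + T$
$\left(a{\left(6 \left(-5\right) \right)} + R{\left(-4,-4 \right)}\right)^{2} \sqrt{-123 + U} = \left(\left(3 + 6 \left(-5\right)\right) + 1\right)^{2} \sqrt{-123 - 244} = \left(\left(3 - 30\right) + 1\right)^{2} \sqrt{-367} = \left(-27 + 1\right)^{2} i \sqrt{367} = \left(-26\right)^{2} i \sqrt{367} = 676 i \sqrt{367}$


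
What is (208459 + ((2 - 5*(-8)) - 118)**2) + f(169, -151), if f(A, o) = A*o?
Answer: 188716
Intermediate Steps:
(208459 + ((2 - 5*(-8)) - 118)**2) + f(169, -151) = (208459 + ((2 - 5*(-8)) - 118)**2) + 169*(-151) = (208459 + ((2 + 40) - 118)**2) - 25519 = (208459 + (42 - 118)**2) - 25519 = (208459 + (-76)**2) - 25519 = (208459 + 5776) - 25519 = 214235 - 25519 = 188716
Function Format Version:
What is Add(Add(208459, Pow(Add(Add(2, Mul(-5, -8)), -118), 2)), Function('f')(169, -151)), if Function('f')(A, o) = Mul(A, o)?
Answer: 188716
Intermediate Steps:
Add(Add(208459, Pow(Add(Add(2, Mul(-5, -8)), -118), 2)), Function('f')(169, -151)) = Add(Add(208459, Pow(Add(Add(2, Mul(-5, -8)), -118), 2)), Mul(169, -151)) = Add(Add(208459, Pow(Add(Add(2, 40), -118), 2)), -25519) = Add(Add(208459, Pow(Add(42, -118), 2)), -25519) = Add(Add(208459, Pow(-76, 2)), -25519) = Add(Add(208459, 5776), -25519) = Add(214235, -25519) = 188716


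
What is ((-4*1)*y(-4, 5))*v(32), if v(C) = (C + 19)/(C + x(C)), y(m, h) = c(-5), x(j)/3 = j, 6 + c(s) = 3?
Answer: 153/32 ≈ 4.7813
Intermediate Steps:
c(s) = -3 (c(s) = -6 + 3 = -3)
x(j) = 3*j
y(m, h) = -3
v(C) = (19 + C)/(4*C) (v(C) = (C + 19)/(C + 3*C) = (19 + C)/((4*C)) = (19 + C)*(1/(4*C)) = (19 + C)/(4*C))
((-4*1)*y(-4, 5))*v(32) = (-4*1*(-3))*((¼)*(19 + 32)/32) = (-4*(-3))*((¼)*(1/32)*51) = 12*(51/128) = 153/32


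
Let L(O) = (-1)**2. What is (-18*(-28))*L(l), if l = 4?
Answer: 504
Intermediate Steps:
L(O) = 1
(-18*(-28))*L(l) = -18*(-28)*1 = 504*1 = 504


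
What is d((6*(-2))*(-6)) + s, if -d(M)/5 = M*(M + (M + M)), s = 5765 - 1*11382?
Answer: -83377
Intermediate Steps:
s = -5617 (s = 5765 - 11382 = -5617)
d(M) = -15*M² (d(M) = -5*M*(M + (M + M)) = -5*M*(M + 2*M) = -5*M*3*M = -15*M²)
d((6*(-2))*(-6)) + s = -15*((6*(-2))*(-6))² - 5617 = -15*(-12*(-6))² - 5617 = -15*72² - 5617 = -15*5184 - 5617 = -77760 - 5617 = -83377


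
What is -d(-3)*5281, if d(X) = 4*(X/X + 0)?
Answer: -21124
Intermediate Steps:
d(X) = 4 (d(X) = 4*(1 + 0) = 4*1 = 4)
-d(-3)*5281 = -4*5281 = -1*21124 = -21124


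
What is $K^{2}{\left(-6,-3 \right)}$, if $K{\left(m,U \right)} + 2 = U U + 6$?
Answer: $169$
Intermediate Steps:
$K{\left(m,U \right)} = 4 + U^{2}$ ($K{\left(m,U \right)} = -2 + \left(U U + 6\right) = -2 + \left(U^{2} + 6\right) = -2 + \left(6 + U^{2}\right) = 4 + U^{2}$)
$K^{2}{\left(-6,-3 \right)} = \left(4 + \left(-3\right)^{2}\right)^{2} = \left(4 + 9\right)^{2} = 13^{2} = 169$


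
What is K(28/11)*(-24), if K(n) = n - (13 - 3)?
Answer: 1968/11 ≈ 178.91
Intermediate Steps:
K(n) = -10 + n (K(n) = n - 1*10 = n - 10 = -10 + n)
K(28/11)*(-24) = (-10 + 28/11)*(-24) = -82/11*(-24) = 1968/11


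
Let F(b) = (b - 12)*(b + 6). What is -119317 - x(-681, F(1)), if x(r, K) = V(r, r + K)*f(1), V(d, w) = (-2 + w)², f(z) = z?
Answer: -696917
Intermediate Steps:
F(b) = (-12 + b)*(6 + b)
x(r, K) = (-2 + K + r)² (x(r, K) = (-2 + (r + K))²*1 = (-2 + (K + r))²*1 = (-2 + K + r)²*1 = (-2 + K + r)²)
-119317 - x(-681, F(1)) = -119317 - (-2 + (-72 + 1² - 6*1) - 681)² = -119317 - (-2 + (-72 + 1 - 6) - 681)² = -119317 - (-2 - 77 - 681)² = -119317 - 1*(-760)² = -119317 - 1*577600 = -119317 - 577600 = -696917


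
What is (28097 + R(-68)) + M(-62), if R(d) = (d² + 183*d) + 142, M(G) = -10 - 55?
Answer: 20354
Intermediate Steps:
M(G) = -65
R(d) = 142 + d² + 183*d
(28097 + R(-68)) + M(-62) = (28097 + (142 + (-68)² + 183*(-68))) - 65 = (28097 + (142 + 4624 - 12444)) - 65 = (28097 - 7678) - 65 = 20419 - 65 = 20354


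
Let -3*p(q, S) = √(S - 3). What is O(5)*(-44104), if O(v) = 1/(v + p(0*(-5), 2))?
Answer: -992340/113 - 66156*I/113 ≈ -8781.8 - 585.45*I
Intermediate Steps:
p(q, S) = -√(-3 + S)/3 (p(q, S) = -√(S - 3)/3 = -√(-3 + S)/3)
O(v) = 1/(v - I/3) (O(v) = 1/(v - √(-3 + 2)/3) = 1/(v - I/3))
O(5)*(-44104) = (3/(-I + 3*5))*(-44104) = (3/(-I + 15))*(-44104) = (3/(15 - I))*(-44104) = (3*((15 + I)/226))*(-44104) = (3*(15 + I)/226)*(-44104) = -66156*(15 + I)/113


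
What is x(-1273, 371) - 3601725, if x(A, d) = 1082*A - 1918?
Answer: -4981029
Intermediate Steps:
x(A, d) = -1918 + 1082*A
x(-1273, 371) - 3601725 = (-1918 + 1082*(-1273)) - 3601725 = (-1918 - 1377386) - 3601725 = -1379304 - 3601725 = -4981029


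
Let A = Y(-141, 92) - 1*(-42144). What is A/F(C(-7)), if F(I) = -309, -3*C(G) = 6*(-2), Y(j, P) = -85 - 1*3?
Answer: -42056/309 ≈ -136.10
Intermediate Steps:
Y(j, P) = -88 (Y(j, P) = -85 - 3 = -88)
C(G) = 4 (C(G) = -2*(-2) = -⅓*(-12) = 4)
A = 42056 (A = -88 - 1*(-42144) = -88 + 42144 = 42056)
A/F(C(-7)) = 42056/(-309) = 42056*(-1/309) = -42056/309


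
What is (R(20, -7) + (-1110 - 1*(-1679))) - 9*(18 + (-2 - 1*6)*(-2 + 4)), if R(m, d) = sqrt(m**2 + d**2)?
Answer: 551 + sqrt(449) ≈ 572.19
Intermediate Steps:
R(m, d) = sqrt(d**2 + m**2)
(R(20, -7) + (-1110 - 1*(-1679))) - 9*(18 + (-2 - 1*6)*(-2 + 4)) = (sqrt((-7)**2 + 20**2) + (-1110 - 1*(-1679))) - 9*(18 + (-2 - 1*6)*(-2 + 4)) = (sqrt(49 + 400) + (-1110 + 1679)) - 9*(18 + (-2 - 6)*2) = (sqrt(449) + 569) - 9*(18 - 8*2) = (569 + sqrt(449)) - 9*(18 - 16) = (569 + sqrt(449)) - 9*2 = (569 + sqrt(449)) - 18 = 551 + sqrt(449)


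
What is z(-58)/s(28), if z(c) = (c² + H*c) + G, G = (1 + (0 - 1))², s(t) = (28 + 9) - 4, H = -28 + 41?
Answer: 870/11 ≈ 79.091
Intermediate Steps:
H = 13
s(t) = 33 (s(t) = 37 - 4 = 33)
G = 0 (G = (1 - 1)² = 0² = 0)
z(c) = c² + 13*c (z(c) = (c² + 13*c) + 0 = c² + 13*c)
z(-58)/s(28) = -58*(13 - 58)/33 = -58*(-45)*(1/33) = 2610*(1/33) = 870/11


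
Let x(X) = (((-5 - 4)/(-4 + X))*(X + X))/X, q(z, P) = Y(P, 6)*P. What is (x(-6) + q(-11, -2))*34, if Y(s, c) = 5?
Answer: -1394/5 ≈ -278.80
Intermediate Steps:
q(z, P) = 5*P
x(X) = -18/(-4 + X) (x(X) = ((-9/(-4 + X))*(2*X))/X = (-18*X/(-4 + X))/X = -18/(-4 + X))
(x(-6) + q(-11, -2))*34 = (-18/(-4 - 6) + 5*(-2))*34 = (-18/(-10) - 10)*34 = (-18*(-1/10) - 10)*34 = (9/5 - 10)*34 = -41/5*34 = -1394/5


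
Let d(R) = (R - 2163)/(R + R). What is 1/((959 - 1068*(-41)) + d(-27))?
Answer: 9/403088 ≈ 2.2328e-5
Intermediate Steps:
d(R) = (-2163 + R)/(2*R) (d(R) = (-2163 + R)/((2*R)) = (-2163 + R)*(1/(2*R)) = (-2163 + R)/(2*R))
1/((959 - 1068*(-41)) + d(-27)) = 1/((959 - 1068*(-41)) + (½)*(-2163 - 27)/(-27)) = 1/((959 + 43788) + (½)*(-1/27)*(-2190)) = 1/(44747 + 365/9) = 1/(403088/9) = 9/403088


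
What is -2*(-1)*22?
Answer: 44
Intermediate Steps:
-2*(-1)*22 = 2*22 = 44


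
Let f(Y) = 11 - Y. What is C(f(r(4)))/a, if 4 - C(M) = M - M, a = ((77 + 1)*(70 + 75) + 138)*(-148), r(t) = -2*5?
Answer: -1/423576 ≈ -2.3609e-6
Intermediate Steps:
r(t) = -10
a = -1694304 (a = (78*145 + 138)*(-148) = (11310 + 138)*(-148) = 11448*(-148) = -1694304)
C(M) = 4 (C(M) = 4 - (M - M) = 4 - 1*0 = 4 + 0 = 4)
C(f(r(4)))/a = 4/(-1694304) = 4*(-1/1694304) = -1/423576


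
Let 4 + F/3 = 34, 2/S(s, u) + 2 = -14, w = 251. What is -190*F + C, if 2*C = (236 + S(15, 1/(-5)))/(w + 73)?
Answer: -29548171/1728 ≈ -17100.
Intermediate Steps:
S(s, u) = -⅛ (S(s, u) = 2/(-2 - 14) = 2/(-16) = 2*(-1/16) = -⅛)
F = 90 (F = -12 + 3*34 = -12 + 102 = 90)
C = 629/1728 (C = ((236 - ⅛)/(251 + 73))/2 = ((1887/8)/324)/2 = ((1887/8)*(1/324))/2 = (½)*(629/864) = 629/1728 ≈ 0.36400)
-190*F + C = -190*90 + 629/1728 = -17100 + 629/1728 = -29548171/1728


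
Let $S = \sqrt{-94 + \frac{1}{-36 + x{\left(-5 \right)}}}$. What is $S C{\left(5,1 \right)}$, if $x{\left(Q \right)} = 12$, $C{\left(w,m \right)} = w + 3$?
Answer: $\frac{2 i \sqrt{13542}}{3} \approx 77.58 i$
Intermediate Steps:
$C{\left(w,m \right)} = 3 + w$
$S = \frac{i \sqrt{13542}}{12}$ ($S = \sqrt{-94 + \frac{1}{-36 + 12}} = \sqrt{-94 + \frac{1}{-24}} = \sqrt{-94 - \frac{1}{24}} = \sqrt{- \frac{2257}{24}} = \frac{i \sqrt{13542}}{12} \approx 9.6975 i$)
$S C{\left(5,1 \right)} = \frac{i \sqrt{13542}}{12} \left(3 + 5\right) = \frac{i \sqrt{13542}}{12} \cdot 8 = \frac{2 i \sqrt{13542}}{3}$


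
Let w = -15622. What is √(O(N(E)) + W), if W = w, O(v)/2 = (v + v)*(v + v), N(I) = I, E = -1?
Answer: I*√15614 ≈ 124.96*I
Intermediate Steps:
O(v) = 8*v² (O(v) = 2*((v + v)*(v + v)) = 2*((2*v)*(2*v)) = 2*(4*v²) = 8*v²)
W = -15622
√(O(N(E)) + W) = √(8*(-1)² - 15622) = √(8*1 - 15622) = √(8 - 15622) = √(-15614) = I*√15614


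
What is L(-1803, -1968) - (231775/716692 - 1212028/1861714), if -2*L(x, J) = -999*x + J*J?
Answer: -1892743339576860849/667137765044 ≈ -2.8371e+6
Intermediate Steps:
L(x, J) = -J²/2 + 999*x/2 (L(x, J) = -(-999*x + J*J)/2 = -(-999*x + J²)/2 = -(J² - 999*x)/2 = -J²/2 + 999*x/2)
L(-1803, -1968) - (231775/716692 - 1212028/1861714) = (-½*(-1968)² + (999/2)*(-1803)) - (231775/716692 - 1212028/1861714) = (-½*3873024 - 1801197/2) - (231775*(1/716692) - 1212028*1/1861714) = (-1936512 - 1801197/2) - (231775/716692 - 606014/930857) = -5674221/2 - 1*(-218576004513/667137765044) = -5674221/2 + 218576004513/667137765044 = -1892743339576860849/667137765044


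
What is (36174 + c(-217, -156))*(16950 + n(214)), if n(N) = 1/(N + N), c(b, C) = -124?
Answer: 130764183025/214 ≈ 6.1105e+8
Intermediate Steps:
n(N) = 1/(2*N)
(36174 + c(-217, -156))*(16950 + n(214)) = (36174 - 124)*(16950 + (½)/214) = 36050*(16950 + (½)*(1/214)) = 36050*(16950 + 1/428) = 36050*(7254601/428) = 130764183025/214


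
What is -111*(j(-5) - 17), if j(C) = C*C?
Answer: -888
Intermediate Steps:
j(C) = C**2
-111*(j(-5) - 17) = -111*((-5)**2 - 17) = -111*(25 - 17) = -111*8 = -888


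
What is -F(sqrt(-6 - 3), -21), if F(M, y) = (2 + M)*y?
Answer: 42 + 63*I ≈ 42.0 + 63.0*I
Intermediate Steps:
F(M, y) = y*(2 + M)
-F(sqrt(-6 - 3), -21) = -(-21)*(2 + sqrt(-6 - 3)) = -(-21)*(2 + sqrt(-9)) = -(-21)*(2 + 3*I) = -(-42 - 63*I) = 42 + 63*I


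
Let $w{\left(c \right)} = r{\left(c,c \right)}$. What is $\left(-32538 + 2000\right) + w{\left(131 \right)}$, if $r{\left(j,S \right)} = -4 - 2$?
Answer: $-30544$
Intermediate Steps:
$r{\left(j,S \right)} = -6$
$w{\left(c \right)} = -6$
$\left(-32538 + 2000\right) + w{\left(131 \right)} = \left(-32538 + 2000\right) - 6 = -30538 - 6 = -30544$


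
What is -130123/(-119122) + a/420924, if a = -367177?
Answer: 5516517529/25070654364 ≈ 0.22004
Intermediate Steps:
-130123/(-119122) + a/420924 = -130123/(-119122) - 367177/420924 = -130123*(-1/119122) - 367177*1/420924 = 130123/119122 - 367177/420924 = 5516517529/25070654364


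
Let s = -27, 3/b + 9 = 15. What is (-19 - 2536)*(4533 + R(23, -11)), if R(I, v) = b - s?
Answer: -23304155/2 ≈ -1.1652e+7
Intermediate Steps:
b = 1/2 (b = 3/(-9 + 15) = 3/6 = 3*(1/6) = 1/2 ≈ 0.50000)
R(I, v) = 55/2 (R(I, v) = 1/2 - 1*(-27) = 1/2 + 27 = 55/2)
(-19 - 2536)*(4533 + R(23, -11)) = (-19 - 2536)*(4533 + 55/2) = -2555*9121/2 = -23304155/2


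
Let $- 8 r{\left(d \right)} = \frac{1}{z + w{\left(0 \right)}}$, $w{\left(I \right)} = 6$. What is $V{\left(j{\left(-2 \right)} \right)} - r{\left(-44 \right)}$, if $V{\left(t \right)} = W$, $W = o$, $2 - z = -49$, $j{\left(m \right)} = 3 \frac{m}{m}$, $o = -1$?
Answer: $- \frac{455}{456} \approx -0.99781$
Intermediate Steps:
$j{\left(m \right)} = 3$ ($j{\left(m \right)} = 3 \cdot 1 = 3$)
$z = 51$ ($z = 2 - -49 = 2 + 49 = 51$)
$W = -1$
$r{\left(d \right)} = - \frac{1}{456}$ ($r{\left(d \right)} = - \frac{1}{8 \left(51 + 6\right)} = - \frac{1}{8 \cdot 57} = \left(- \frac{1}{8}\right) \frac{1}{57} = - \frac{1}{456}$)
$V{\left(t \right)} = -1$
$V{\left(j{\left(-2 \right)} \right)} - r{\left(-44 \right)} = -1 - - \frac{1}{456} = -1 + \frac{1}{456} = - \frac{455}{456}$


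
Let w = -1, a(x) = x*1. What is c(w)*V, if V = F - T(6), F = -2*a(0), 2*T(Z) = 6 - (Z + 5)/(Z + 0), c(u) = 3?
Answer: -25/4 ≈ -6.2500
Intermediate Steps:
a(x) = x
T(Z) = 3 - (5 + Z)/(2*Z) (T(Z) = (6 - (Z + 5)/(Z + 0))/2 = (6 - (5 + Z)/Z)/2 = 3 - (5 + Z)/(2*Z))
F = 0 (F = -2*0 = 0)
V = -25/12 (V = 0 - 5*(-1 + 6)/(2*6) = 0 - 5*5/(2*6) = 0 - 1*25/12 = 0 - 25/12 = -25/12 ≈ -2.0833)
c(w)*V = 3*(-25/12) = -25/4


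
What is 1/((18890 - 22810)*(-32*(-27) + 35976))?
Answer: -1/144412800 ≈ -6.9246e-9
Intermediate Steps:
1/((18890 - 22810)*(-32*(-27) + 35976)) = 1/(-3920*(864 + 35976)) = 1/(-3920*36840) = 1/(-144412800) = -1/144412800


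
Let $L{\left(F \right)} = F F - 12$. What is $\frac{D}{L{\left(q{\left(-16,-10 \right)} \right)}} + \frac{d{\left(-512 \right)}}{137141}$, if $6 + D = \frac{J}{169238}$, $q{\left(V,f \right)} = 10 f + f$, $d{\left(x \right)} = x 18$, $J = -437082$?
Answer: $- \frac{9526410470907}{140278027964552} \approx -0.067911$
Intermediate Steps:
$d{\left(x \right)} = 18 x$
$q{\left(V,f \right)} = 11 f$
$L{\left(F \right)} = -12 + F^{2}$ ($L{\left(F \right)} = F^{2} - 12 = -12 + F^{2}$)
$D = - \frac{726255}{84619}$ ($D = -6 - \frac{437082}{169238} = -6 - \frac{218541}{84619} = - \frac{726255}{84619} \approx -8.5826$)
$\frac{D}{L{\left(q{\left(-16,-10 \right)} \right)}} + \frac{d{\left(-512 \right)}}{137141} = - \frac{726255}{84619 \left(-12 + \left(11 \left(-10\right)\right)^{2}\right)} + \frac{18 \left(-512\right)}{137141} = - \frac{726255}{84619 \left(-12 + \left(-110\right)^{2}\right)} - \frac{9216}{137141} = - \frac{726255}{84619 \left(-12 + 12100\right)} - \frac{9216}{137141} = - \frac{726255}{84619 \cdot 12088} - \frac{9216}{137141} = \left(- \frac{726255}{84619}\right) \frac{1}{12088} - \frac{9216}{137141} = - \frac{726255}{1022874472} - \frac{9216}{137141} = - \frac{9526410470907}{140278027964552}$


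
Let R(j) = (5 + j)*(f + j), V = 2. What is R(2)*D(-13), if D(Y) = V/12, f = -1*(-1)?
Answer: 7/2 ≈ 3.5000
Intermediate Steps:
f = 1
D(Y) = ⅙ (D(Y) = 2/12 = 2*(1/12) = ⅙)
R(j) = (1 + j)*(5 + j) (R(j) = (5 + j)*(1 + j) = (1 + j)*(5 + j))
R(2)*D(-13) = (5 + 2² + 6*2)*(⅙) = (5 + 4 + 12)*(⅙) = 21*(⅙) = 7/2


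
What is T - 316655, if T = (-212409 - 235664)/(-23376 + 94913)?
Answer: -22652996808/71537 ≈ -3.1666e+5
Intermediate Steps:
T = -448073/71537 ≈ -6.2635
T - 316655 = -448073/71537 - 316655 = -22652996808/71537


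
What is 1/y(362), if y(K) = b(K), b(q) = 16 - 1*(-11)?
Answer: 1/27 ≈ 0.037037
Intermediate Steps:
b(q) = 27 (b(q) = 16 + 11 = 27)
y(K) = 27
1/y(362) = 1/27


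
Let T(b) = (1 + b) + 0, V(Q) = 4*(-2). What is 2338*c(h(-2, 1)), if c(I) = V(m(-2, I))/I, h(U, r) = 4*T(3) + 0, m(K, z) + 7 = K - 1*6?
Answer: -1169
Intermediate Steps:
m(K, z) = -13 + K (m(K, z) = -7 + (K - 1*6) = -7 + (K - 6) = -7 + (-6 + K) = -13 + K)
V(Q) = -8
T(b) = 1 + b
h(U, r) = 16 (h(U, r) = 4*(1 + 3) + 0 = 4*4 + 0 = 16 + 0 = 16)
c(I) = -8/I
2338*c(h(-2, 1)) = 2338*(-8/16) = 2338*(-8*1/16) = 2338*(-½) = -1169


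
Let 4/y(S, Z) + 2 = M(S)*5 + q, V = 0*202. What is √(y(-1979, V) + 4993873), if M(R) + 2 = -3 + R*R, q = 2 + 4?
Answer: 3*√13298334581965017646/4895546 ≈ 2234.7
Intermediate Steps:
q = 6
V = 0
M(R) = -5 + R² (M(R) = -2 + (-3 + R*R) = -2 + (-3 + R²) = -5 + R²)
y(S, Z) = 4/(-21 + 5*S²) (y(S, Z) = 4/(-2 + ((-5 + S²)*5 + 6)) = 4/(-2 + ((-25 + 5*S²) + 6)) = 4/(-2 + (-19 + 5*S²)) = 4/(-21 + 5*S²))
√(y(-1979, V) + 4993873) = √(4/(-21 + 5*(-1979)²) + 4993873) = √(4/(-21 + 5*3916441) + 4993873) = √(4/(-21 + 19582205) + 4993873) = √(4/19582184 + 4993873) = √(4*(1/19582184) + 4993873) = √(1/4895546 + 4993873) = √(24447734989659/4895546) = 3*√13298334581965017646/4895546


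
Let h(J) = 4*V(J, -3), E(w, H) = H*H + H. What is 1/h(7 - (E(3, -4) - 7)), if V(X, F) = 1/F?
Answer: -¾ ≈ -0.75000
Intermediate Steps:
E(w, H) = H + H² (E(w, H) = H² + H = H + H²)
h(J) = -4/3 (h(J) = 4/(-3) = 4*(-⅓) = -4/3)
1/h(7 - (E(3, -4) - 7)) = 1/(-4/3) = -¾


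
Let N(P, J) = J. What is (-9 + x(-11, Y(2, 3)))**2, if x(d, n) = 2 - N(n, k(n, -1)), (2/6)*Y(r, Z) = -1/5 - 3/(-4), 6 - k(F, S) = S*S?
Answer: 144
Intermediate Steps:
k(F, S) = 6 - S**2 (k(F, S) = 6 - S*S = 6 - S**2)
Y(r, Z) = 33/20 (Y(r, Z) = 3*(-1/5 - 3/(-4)) = 3*(-1*1/5 - 3*(-1/4)) = 3*(-1/5 + 3/4) = 3*(11/20) = 33/20)
x(d, n) = -3 (x(d, n) = 2 - (6 - 1*(-1)**2) = 2 - (6 - 1*1) = 2 - (6 - 1) = 2 - 1*5 = 2 - 5 = -3)
(-9 + x(-11, Y(2, 3)))**2 = (-9 - 3)**2 = (-12)**2 = 144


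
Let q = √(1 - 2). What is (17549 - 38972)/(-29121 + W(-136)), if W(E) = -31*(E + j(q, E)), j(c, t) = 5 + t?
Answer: 37/36 ≈ 1.0278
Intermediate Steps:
q = I (q = √(-1) = I ≈ 1.0*I)
W(E) = -155 - 62*E (W(E) = -31*(E + (5 + E)) = -31*(5 + 2*E) = -155 - 62*E)
(17549 - 38972)/(-29121 + W(-136)) = (17549 - 38972)/(-29121 + (-155 - 62*(-136))) = -21423/(-29121 + (-155 + 8432)) = -21423/(-29121 + 8277) = -21423/(-20844) = -21423*(-1/20844) = 37/36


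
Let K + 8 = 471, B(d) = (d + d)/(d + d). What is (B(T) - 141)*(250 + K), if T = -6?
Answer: -99820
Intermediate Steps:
B(d) = 1 (B(d) = (2*d)/((2*d)) = (2*d)*(1/(2*d)) = 1)
K = 463 (K = -8 + 471 = 463)
(B(T) - 141)*(250 + K) = (1 - 141)*(250 + 463) = -140*713 = -99820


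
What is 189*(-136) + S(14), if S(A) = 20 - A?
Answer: -25698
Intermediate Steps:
189*(-136) + S(14) = 189*(-136) + (20 - 1*14) = -25704 + (20 - 14) = -25704 + 6 = -25698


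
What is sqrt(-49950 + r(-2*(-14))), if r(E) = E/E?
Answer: I*sqrt(49949) ≈ 223.49*I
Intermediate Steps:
r(E) = 1
sqrt(-49950 + r(-2*(-14))) = sqrt(-49950 + 1) = sqrt(-49949) = I*sqrt(49949)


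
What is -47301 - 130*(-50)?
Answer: -40801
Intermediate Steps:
-47301 - 130*(-50) = -47301 + 6500 = -40801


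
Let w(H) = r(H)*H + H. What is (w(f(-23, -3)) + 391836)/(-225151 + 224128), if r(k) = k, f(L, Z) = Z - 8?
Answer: -391946/1023 ≈ -383.13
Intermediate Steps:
f(L, Z) = -8 + Z
w(H) = H + H² (w(H) = H*H + H = H² + H = H + H²)
(w(f(-23, -3)) + 391836)/(-225151 + 224128) = ((-8 - 3)*(1 + (-8 - 3)) + 391836)/(-225151 + 224128) = (-11*(1 - 11) + 391836)/(-1023) = (-11*(-10) + 391836)*(-1/1023) = (110 + 391836)*(-1/1023) = 391946*(-1/1023) = -391946/1023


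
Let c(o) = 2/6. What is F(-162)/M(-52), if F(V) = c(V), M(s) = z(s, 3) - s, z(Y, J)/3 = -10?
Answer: 1/66 ≈ 0.015152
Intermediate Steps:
c(o) = 1/3 (c(o) = 2*(1/6) = 1/3)
z(Y, J) = -30 (z(Y, J) = 3*(-10) = -30)
M(s) = -30 - s
F(V) = 1/3
F(-162)/M(-52) = 1/(3*(-30 - 1*(-52))) = 1/(3*(-30 + 52)) = (1/3)/22 = (1/3)*(1/22) = 1/66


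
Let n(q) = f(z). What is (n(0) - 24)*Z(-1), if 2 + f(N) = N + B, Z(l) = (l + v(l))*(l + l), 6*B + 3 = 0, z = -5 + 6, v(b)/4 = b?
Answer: -255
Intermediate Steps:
v(b) = 4*b
z = 1
B = -1/2 (B = -1/2 + (1/6)*0 = -1/2 + 0 = -1/2 ≈ -0.50000)
Z(l) = 10*l**2 (Z(l) = (l + 4*l)*(l + l) = (5*l)*(2*l) = 10*l**2)
f(N) = -5/2 + N (f(N) = -2 + (N - 1/2) = -2 + (-1/2 + N) = -5/2 + N)
n(q) = -3/2 (n(q) = -5/2 + 1 = -3/2)
(n(0) - 24)*Z(-1) = (-3/2 - 24)*(10*(-1)**2) = -255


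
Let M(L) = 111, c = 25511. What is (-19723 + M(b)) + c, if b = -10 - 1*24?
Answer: 5899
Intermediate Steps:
b = -34 (b = -10 - 24 = -34)
(-19723 + M(b)) + c = (-19723 + 111) + 25511 = -19612 + 25511 = 5899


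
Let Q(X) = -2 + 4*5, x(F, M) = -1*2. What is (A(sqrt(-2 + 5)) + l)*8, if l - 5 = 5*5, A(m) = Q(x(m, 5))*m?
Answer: 240 + 144*sqrt(3) ≈ 489.42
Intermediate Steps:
x(F, M) = -2
Q(X) = 18 (Q(X) = -2 + 20 = 18)
A(m) = 18*m
l = 30 (l = 5 + 5*5 = 5 + 25 = 30)
(A(sqrt(-2 + 5)) + l)*8 = (18*sqrt(-2 + 5) + 30)*8 = (18*sqrt(3) + 30)*8 = (30 + 18*sqrt(3))*8 = 240 + 144*sqrt(3)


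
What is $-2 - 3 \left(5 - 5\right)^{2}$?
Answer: $-2$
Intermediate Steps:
$-2 - 3 \left(5 - 5\right)^{2} = -2 - 3 \cdot 0^{2} = -2 - 0 = -2 + 0 = -2$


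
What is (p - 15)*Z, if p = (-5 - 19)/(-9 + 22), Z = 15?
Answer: -3285/13 ≈ -252.69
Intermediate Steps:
p = -24/13 ≈ -1.8462
(p - 15)*Z = (-24/13 - 15)*15 = -219/13*15 = -3285/13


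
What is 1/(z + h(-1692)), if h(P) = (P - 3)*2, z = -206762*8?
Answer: -1/1657486 ≈ -6.0332e-7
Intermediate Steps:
z = -1654096
h(P) = -6 + 2*P (h(P) = (-3 + P)*2 = -6 + 2*P)
1/(z + h(-1692)) = 1/(-1654096 + (-6 + 2*(-1692))) = 1/(-1654096 + (-6 - 3384)) = 1/(-1654096 - 3390) = 1/(-1657486) = -1/1657486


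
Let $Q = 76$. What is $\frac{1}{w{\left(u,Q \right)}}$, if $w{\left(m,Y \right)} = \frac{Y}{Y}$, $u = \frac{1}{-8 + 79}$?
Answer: $1$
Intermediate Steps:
$u = \frac{1}{71} \approx 0.014085$
$w{\left(m,Y \right)} = 1$
$\frac{1}{w{\left(u,Q \right)}} = 1^{-1} = 1$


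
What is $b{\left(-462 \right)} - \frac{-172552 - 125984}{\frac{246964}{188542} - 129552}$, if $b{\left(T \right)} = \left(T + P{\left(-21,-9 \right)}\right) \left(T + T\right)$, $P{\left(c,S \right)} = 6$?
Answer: $\frac{2572896332186292}{6106436555} \approx 4.2134 \cdot 10^{5}$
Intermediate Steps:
$b{\left(T \right)} = 2 T \left(6 + T\right)$ ($b{\left(T \right)} = \left(T + 6\right) \left(T + T\right) = \left(6 + T\right) 2 T = 2 T \left(6 + T\right)$)
$b{\left(-462 \right)} - \frac{-172552 - 125984}{\frac{246964}{188542} - 129552} = 2 \left(-462\right) \left(6 - 462\right) - \frac{-172552 - 125984}{\frac{246964}{188542} - 129552} = 2 \left(-462\right) \left(-456\right) - - \frac{298536}{246964 \cdot \frac{1}{188542} - 129552} = 421344 - - \frac{298536}{\frac{123482}{94271} - 129552} = 421344 - - \frac{298536}{- \frac{12212873110}{94271}} = 421344 - \left(-298536\right) \left(- \frac{94271}{12212873110}\right) = 421344 - \frac{14071643628}{6106436555} = \frac{2572896332186292}{6106436555}$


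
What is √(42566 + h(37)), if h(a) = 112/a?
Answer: 3*√6475222/37 ≈ 206.32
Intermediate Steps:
√(42566 + h(37)) = √(42566 + 112/37) = √(1575054/37) = 3*√6475222/37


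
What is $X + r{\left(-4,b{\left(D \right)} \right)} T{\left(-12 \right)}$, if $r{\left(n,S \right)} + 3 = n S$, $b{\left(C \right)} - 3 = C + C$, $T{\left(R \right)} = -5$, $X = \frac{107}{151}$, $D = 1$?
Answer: $\frac{17472}{151} \approx 115.71$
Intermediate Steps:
$X = \frac{107}{151}$ ($X = 107 \cdot \frac{1}{151} = \frac{107}{151} \approx 0.70861$)
$b{\left(C \right)} = 3 + 2 C$ ($b{\left(C \right)} = 3 + \left(C + C\right) = 3 + 2 C$)
$r{\left(n,S \right)} = -3 + S n$ ($r{\left(n,S \right)} = -3 + n S = -3 + S n$)
$X + r{\left(-4,b{\left(D \right)} \right)} T{\left(-12 \right)} = \frac{107}{151} + \left(-3 + \left(3 + 2 \cdot 1\right) \left(-4\right)\right) \left(-5\right) = \frac{107}{151} + \left(-3 + \left(3 + 2\right) \left(-4\right)\right) \left(-5\right) = \frac{107}{151} + \left(-3 + 5 \left(-4\right)\right) \left(-5\right) = \frac{107}{151} + \left(-3 - 20\right) \left(-5\right) = \frac{107}{151} - -115 = \frac{107}{151} + 115 = \frac{17472}{151}$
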